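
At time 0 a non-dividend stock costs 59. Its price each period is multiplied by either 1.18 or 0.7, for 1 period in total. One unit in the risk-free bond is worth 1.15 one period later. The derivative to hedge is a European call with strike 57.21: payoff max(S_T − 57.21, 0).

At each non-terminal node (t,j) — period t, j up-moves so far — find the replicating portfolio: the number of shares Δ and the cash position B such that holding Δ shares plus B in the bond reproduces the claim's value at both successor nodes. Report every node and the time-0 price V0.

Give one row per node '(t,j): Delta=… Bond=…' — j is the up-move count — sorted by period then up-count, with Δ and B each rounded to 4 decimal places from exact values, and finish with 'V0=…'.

(0,0): Delta=0.4382 Bond=-15.7373
V0=10.1168

Since d<R<u, set p* = (R−d)/(u−d) = 0.9375; price each node as the discounted p*-expectation of its children.
At expiry t=1: V(1,0)=0.0000, V(1,1)=12.4100
(0,0): S=59.0000. Δ = (V_up−V_dn)/(S_up−S_dn) = (12.4100−0.0000)/(69.6200−41.3000) = 0.4382. V = [p*·12.4100 + (1−p*)·0.0000]/1.15 = 10.1168. B = V − Δ·S = -15.7373.
The time-0 hedge costs 10.1168, which is the no-arbitrage price.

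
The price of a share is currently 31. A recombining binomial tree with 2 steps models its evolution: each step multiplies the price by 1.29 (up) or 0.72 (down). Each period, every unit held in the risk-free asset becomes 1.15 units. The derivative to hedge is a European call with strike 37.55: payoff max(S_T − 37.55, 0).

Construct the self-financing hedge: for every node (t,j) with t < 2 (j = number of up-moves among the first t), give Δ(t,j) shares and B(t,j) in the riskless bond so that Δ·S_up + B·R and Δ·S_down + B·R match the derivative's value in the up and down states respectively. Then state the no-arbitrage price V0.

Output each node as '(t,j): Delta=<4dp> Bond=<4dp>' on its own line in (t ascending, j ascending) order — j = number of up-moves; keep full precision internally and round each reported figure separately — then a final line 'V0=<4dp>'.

No-arbitrage ⇒ martingale measure with p* = (R−d)/(u−d) = 0.7544.
Terminal values V(2,·): V(2,0)=0.0000, V(2,1)=0.0000, V(2,2)=14.0371
(1,0): S=22.3200. Δ = (V_up−V_dn)/(S_up−S_dn) = (0.0000−0.0000)/(28.7928−16.0704) = 0.0000. V = [p*·0.0000 + (1−p*)·0.0000]/1.15 = 0.0000. B = V − Δ·S = 0.0000.
(1,1): S=39.9900. Δ = (V_up−V_dn)/(S_up−S_dn) = (14.0371−0.0000)/(51.5871−28.7928) = 0.6158. V = [p*·14.0371 + (1−p*)·0.0000]/1.15 = 9.2082. B = V − Δ·S = -15.4183.
(0,0): S=31.0000. Δ = (V_up−V_dn)/(S_up−S_dn) = (9.2082−0.0000)/(39.9900−22.3200) = 0.5211. V = [p*·9.2082 + (1−p*)·0.0000]/1.15 = 6.0404. B = V − Δ·S = -10.1142.
Root portfolio cost Δ·31+B reproduces V0=6.0404.

(0,0): Delta=0.5211 Bond=-10.1142
(1,0): Delta=0.0000 Bond=0.0000
(1,1): Delta=0.6158 Bond=-15.4183
V0=6.0404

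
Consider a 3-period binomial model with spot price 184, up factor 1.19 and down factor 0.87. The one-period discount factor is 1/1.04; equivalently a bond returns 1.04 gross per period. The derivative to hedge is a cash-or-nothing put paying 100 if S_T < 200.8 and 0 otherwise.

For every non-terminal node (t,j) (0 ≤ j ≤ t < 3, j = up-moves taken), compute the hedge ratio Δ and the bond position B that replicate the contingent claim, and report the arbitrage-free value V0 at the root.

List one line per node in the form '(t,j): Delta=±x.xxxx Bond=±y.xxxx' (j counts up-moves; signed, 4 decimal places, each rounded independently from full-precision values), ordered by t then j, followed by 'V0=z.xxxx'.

(0,0): Delta=-0.7821 Bond=184.1857
(1,0): Delta=-0.9972 Bond=225.9926
(1,1): Delta=-0.6433 Bond=161.1653
(2,0): Delta=0.0000 Bond=96.1538
(2,1): Delta=-1.6405 Bond=357.5721
(2,2): Delta=0.0000 Bond=0.0000
V0=40.2881

Under the risk-neutral measure, an up-move has probability p* = (R−d)/(u−d) = 0.5313 and values discount at R = 1.04.
Terminal values V(3,·): V(3,0)=100.0000, V(3,1)=100.0000, V(3,2)=0.0000, V(3,3)=0.0000
(2,0): S=139.2696. Δ = (V_up−V_dn)/(S_up−S_dn) = (100.0000−100.0000)/(165.7308−121.1646) = 0.0000. V = [p*·100.0000 + (1−p*)·100.0000]/1.04 = 96.1538. B = V − Δ·S = 96.1538.
(2,1): S=190.4952. Δ = (V_up−V_dn)/(S_up−S_dn) = (0.0000−100.0000)/(226.6893−165.7308) = -1.6405. V = [p*·0.0000 + (1−p*)·100.0000]/1.04 = 45.0721. B = V − Δ·S = 357.5721.
(2,2): S=260.5624. Δ = (V_up−V_dn)/(S_up−S_dn) = (0.0000−0.0000)/(310.0693−226.6893) = 0.0000. V = [p*·0.0000 + (1−p*)·0.0000]/1.04 = 0.0000. B = V − Δ·S = 0.0000.
(1,0): S=160.0800. Δ = (V_up−V_dn)/(S_up−S_dn) = (45.0721−96.1538)/(190.4952−139.2696) = -0.9972. V = [p*·45.0721 + (1−p*)·96.1538]/1.04 = 66.3622. B = V − Δ·S = 225.9926.
(1,1): S=218.9600. Δ = (V_up−V_dn)/(S_up−S_dn) = (0.0000−45.0721)/(260.5624−190.4952) = -0.6433. V = [p*·0.0000 + (1−p*)·45.0721]/1.04 = 20.3150. B = V − Δ·S = 161.1653.
(0,0): S=184.0000. Δ = (V_up−V_dn)/(S_up−S_dn) = (20.3150−66.3622)/(218.9600−160.0800) = -0.7821. V = [p*·20.3150 + (1−p*)·66.3622]/1.04 = 40.2881. B = V − Δ·S = 184.1857.
The time-0 hedge costs 40.2881, which is the no-arbitrage price.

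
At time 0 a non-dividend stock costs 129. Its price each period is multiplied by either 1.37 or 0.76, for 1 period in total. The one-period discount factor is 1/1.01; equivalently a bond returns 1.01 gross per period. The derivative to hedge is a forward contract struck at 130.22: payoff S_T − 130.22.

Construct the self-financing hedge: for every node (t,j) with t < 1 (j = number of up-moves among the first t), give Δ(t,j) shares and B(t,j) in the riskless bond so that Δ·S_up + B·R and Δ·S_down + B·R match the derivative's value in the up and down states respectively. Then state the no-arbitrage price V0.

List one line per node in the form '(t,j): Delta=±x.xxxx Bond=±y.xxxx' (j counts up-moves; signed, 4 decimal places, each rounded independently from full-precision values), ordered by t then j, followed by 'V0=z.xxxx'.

(0,0): Delta=1.0000 Bond=-128.9307
V0=0.0693

No-arbitrage ⇒ martingale measure with p* = (R−d)/(u−d) = 0.4098.
Payoff layer (t=1): V(1,0)=-32.1800, V(1,1)=46.5100
Node (0,0) S=129.0000: V=(p*·46.5100+(1−p*)·-32.1800)/1.01=0.0693; Δ=(46.5100−-32.1800)/(176.7300−98.0400)=1.0000; B=V−Δ·S=-128.9307
Self-financing check: at every node Δ·S+B equals the discounted successor values.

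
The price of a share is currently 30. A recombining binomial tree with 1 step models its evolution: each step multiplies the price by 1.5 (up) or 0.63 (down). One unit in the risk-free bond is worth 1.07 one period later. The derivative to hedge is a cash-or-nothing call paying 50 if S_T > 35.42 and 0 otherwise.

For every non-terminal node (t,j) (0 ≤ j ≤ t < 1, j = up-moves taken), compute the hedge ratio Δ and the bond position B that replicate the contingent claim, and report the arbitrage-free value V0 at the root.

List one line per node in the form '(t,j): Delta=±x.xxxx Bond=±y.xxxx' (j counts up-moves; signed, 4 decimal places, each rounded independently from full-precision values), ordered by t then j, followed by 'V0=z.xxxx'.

(0,0): Delta=1.9157 Bond=-33.8382
V0=23.6330

Since d<R<u, set p* = (R−d)/(u−d) = 0.5057; price each node as the discounted p*-expectation of its children.
Terminal values V(1,·): V(1,0)=0.0000, V(1,1)=50.0000
Node (0,0) S=30.0000: V=(p*·50.0000+(1−p*)·0.0000)/1.07=23.6330; Δ=(50.0000−0.0000)/(45.0000−18.9000)=1.9157; B=V−Δ·S=-33.8382
Root portfolio cost Δ·30+B reproduces V0=23.6330.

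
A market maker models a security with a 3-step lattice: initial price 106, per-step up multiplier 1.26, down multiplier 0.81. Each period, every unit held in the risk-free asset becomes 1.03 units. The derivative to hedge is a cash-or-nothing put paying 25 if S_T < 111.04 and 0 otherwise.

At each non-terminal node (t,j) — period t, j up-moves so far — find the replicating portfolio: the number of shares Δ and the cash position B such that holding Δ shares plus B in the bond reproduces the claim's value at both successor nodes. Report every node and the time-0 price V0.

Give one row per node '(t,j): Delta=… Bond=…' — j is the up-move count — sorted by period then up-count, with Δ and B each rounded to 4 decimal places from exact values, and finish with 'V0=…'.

The replicating-portfolio and risk-neutral prices coincide; use p* = (1.03−0.81)/(1.26−0.81) = 0.4889 for the latter.
At expiry t=3: V(3,0)=25.0000, V(3,1)=25.0000, V(3,2)=0.0000, V(3,3)=0.0000
(2,0): S=69.5466. Δ = (V_up−V_dn)/(S_up−S_dn) = (25.0000−25.0000)/(87.6287−56.3327) = 0.0000. V = [p*·25.0000 + (1−p*)·25.0000]/1.03 = 24.2718. B = V − Δ·S = 24.2718.
(2,1): S=108.1836. Δ = (V_up−V_dn)/(S_up−S_dn) = (0.0000−25.0000)/(136.3113−87.6287) = -0.5135. V = [p*·0.0000 + (1−p*)·25.0000]/1.03 = 12.4056. B = V − Δ·S = 67.9612.
(2,2): S=168.2856. Δ = (V_up−V_dn)/(S_up−S_dn) = (0.0000−0.0000)/(212.0399−136.3113) = 0.0000. V = [p*·0.0000 + (1−p*)·0.0000]/1.03 = 0.0000. B = V − Δ·S = 0.0000.
(1,0): S=85.8600. Δ = (V_up−V_dn)/(S_up−S_dn) = (12.4056−24.2718)/(108.1836−69.5466) = -0.3071. V = [p*·12.4056 + (1−p*)·24.2718]/1.03 = 17.9326. B = V − Δ·S = 44.3020.
(1,1): S=133.5600. Δ = (V_up−V_dn)/(S_up−S_dn) = (0.0000−12.4056)/(168.2856−108.1836) = -0.2064. V = [p*·0.0000 + (1−p*)·12.4056]/1.03 = 6.1560. B = V − Δ·S = 33.7240.
(0,0): S=106.0000. Δ = (V_up−V_dn)/(S_up−S_dn) = (6.1560−17.9326)/(133.5600−85.8600) = -0.2469. V = [p*·6.1560 + (1−p*)·17.9326]/1.03 = 11.8205. B = V − Δ·S = 37.9908.
The time-0 hedge costs 11.8205, which is the no-arbitrage price.

(0,0): Delta=-0.2469 Bond=37.9908
(1,0): Delta=-0.3071 Bond=44.3020
(1,1): Delta=-0.2064 Bond=33.7240
(2,0): Delta=0.0000 Bond=24.2718
(2,1): Delta=-0.5135 Bond=67.9612
(2,2): Delta=0.0000 Bond=0.0000
V0=11.8205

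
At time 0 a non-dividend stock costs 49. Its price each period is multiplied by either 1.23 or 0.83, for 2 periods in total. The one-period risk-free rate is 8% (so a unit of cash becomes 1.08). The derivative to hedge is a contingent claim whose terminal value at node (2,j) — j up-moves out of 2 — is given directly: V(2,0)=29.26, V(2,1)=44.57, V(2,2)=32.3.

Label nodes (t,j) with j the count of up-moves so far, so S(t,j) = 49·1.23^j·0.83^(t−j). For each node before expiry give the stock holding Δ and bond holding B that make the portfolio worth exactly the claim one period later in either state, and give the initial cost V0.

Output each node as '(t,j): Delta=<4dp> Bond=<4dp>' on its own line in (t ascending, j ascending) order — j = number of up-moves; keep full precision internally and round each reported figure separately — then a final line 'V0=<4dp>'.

The replicating-portfolio and risk-neutral prices coincide; use p* = (1.08−0.83)/(1.23−0.83) = 0.6250 for the latter.
Terminal values V(2,·): V(2,0)=29.2600, V(2,1)=44.5700, V(2,2)=32.3000
(1,0): S=40.6700. Δ = (V_up−V_dn)/(S_up−S_dn) = (44.5700−29.2600)/(50.0241−33.7561) = 0.9411. V = [p*·44.5700 + (1−p*)·29.2600]/1.08 = 35.9525. B = V − Δ·S = -2.3225.
(1,1): S=60.2700. Δ = (V_up−V_dn)/(S_up−S_dn) = (32.3000−44.5700)/(74.1321−50.0241) = -0.5090. V = [p*·32.3000 + (1−p*)·44.5700]/1.08 = 34.1678. B = V − Δ·S = 64.8428.
(0,0): S=49.0000. Δ = (V_up−V_dn)/(S_up−S_dn) = (34.1678−35.9525)/(60.2700−40.6700) = -0.0911. V = [p*·34.1678 + (1−p*)·35.9525]/1.08 = 32.2566. B = V − Δ·S = 36.7184.
Each (Δ,B) replicates both successor values, so the strategy is self-financing and V0 is arbitrage-free.

(0,0): Delta=-0.0911 Bond=36.7184
(1,0): Delta=0.9411 Bond=-2.3225
(1,1): Delta=-0.5090 Bond=64.8428
V0=32.2566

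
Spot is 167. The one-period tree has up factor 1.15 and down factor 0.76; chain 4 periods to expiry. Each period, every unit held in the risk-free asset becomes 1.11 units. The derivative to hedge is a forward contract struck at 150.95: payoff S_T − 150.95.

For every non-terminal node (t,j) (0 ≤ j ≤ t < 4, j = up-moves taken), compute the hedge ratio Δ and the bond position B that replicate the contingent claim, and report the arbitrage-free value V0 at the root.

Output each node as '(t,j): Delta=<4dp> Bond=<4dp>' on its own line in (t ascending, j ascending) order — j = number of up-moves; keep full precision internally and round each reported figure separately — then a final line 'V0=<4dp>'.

(0,0): Delta=1.0000 Bond=-99.4354
(1,0): Delta=1.0000 Bond=-110.3733
(1,1): Delta=1.0000 Bond=-110.3733
(2,0): Delta=1.0000 Bond=-122.5144
(2,1): Delta=1.0000 Bond=-122.5144
(2,2): Delta=1.0000 Bond=-122.5144
(3,0): Delta=1.0000 Bond=-135.9910
(3,1): Delta=1.0000 Bond=-135.9910
(3,2): Delta=1.0000 Bond=-135.9910
(3,3): Delta=1.0000 Bond=-135.9910
V0=67.5646

The replicating-portfolio and risk-neutral prices coincide; use p* = (1.11−0.76)/(1.15−0.76) = 0.8974 for the latter.
Terminal values V(4,·): V(4,0)=-95.2352, V(4,1)=-66.6447, V(4,2)=-23.3827, V(4,3)=42.0795, V(4,4)=141.1340
(3,0): S=73.3090. Δ = (V_up−V_dn)/(S_up−S_dn) = (-66.6447−-95.2352)/(84.3053−55.7148) = 1.0000. V = [p*·-66.6447 + (1−p*)·-95.2352]/1.11 = -62.6820. B = V − Δ·S = -135.9910.
(3,1): S=110.9281. Δ = (V_up−V_dn)/(S_up−S_dn) = (-23.3827−-66.6447)/(127.5673−84.3053) = 1.0000. V = [p*·-23.3827 + (1−p*)·-66.6447]/1.11 = -25.0629. B = V − Δ·S = -135.9910.
(3,2): S=167.8517. Δ = (V_up−V_dn)/(S_up−S_dn) = (42.0795−-23.3827)/(193.0295−127.5673) = 1.0000. V = [p*·42.0795 + (1−p*)·-23.3827]/1.11 = 31.8607. B = V − Δ·S = -135.9910.
(3,3): S=253.9861. Δ = (V_up−V_dn)/(S_up−S_dn) = (141.1340−42.0795)/(292.0840−193.0295) = 1.0000. V = [p*·141.1340 + (1−p*)·42.0795]/1.11 = 117.9951. B = V − Δ·S = -135.9910.
(2,0): S=96.4592. Δ = (V_up−V_dn)/(S_up−S_dn) = (-25.0629−-62.6820)/(110.9281−73.3090) = 1.0000. V = [p*·-25.0629 + (1−p*)·-62.6820]/1.11 = -26.0552. B = V − Δ·S = -122.5144.
(2,1): S=145.9580. Δ = (V_up−V_dn)/(S_up−S_dn) = (31.8607−-25.0629)/(167.8517−110.9281) = 1.0000. V = [p*·31.8607 + (1−p*)·-25.0629]/1.11 = 23.4436. B = V − Δ·S = -122.5144.
(2,2): S=220.8575. Δ = (V_up−V_dn)/(S_up−S_dn) = (117.9951−31.8607)/(253.9861−167.8517) = 1.0000. V = [p*·117.9951 + (1−p*)·31.8607]/1.11 = 98.3431. B = V − Δ·S = -122.5144.
(1,0): S=126.9200. Δ = (V_up−V_dn)/(S_up−S_dn) = (23.4436−-26.0552)/(145.9580−96.4592) = 1.0000. V = [p*·23.4436 + (1−p*)·-26.0552]/1.11 = 16.5467. B = V − Δ·S = -110.3733.
(1,1): S=192.0500. Δ = (V_up−V_dn)/(S_up−S_dn) = (98.3431−23.4436)/(220.8575−145.9580) = 1.0000. V = [p*·98.3431 + (1−p*)·23.4436]/1.11 = 81.6767. B = V − Δ·S = -110.3733.
(0,0): S=167.0000. Δ = (V_up−V_dn)/(S_up−S_dn) = (81.6767−16.5467)/(192.0500−126.9200) = 1.0000. V = [p*·81.6767 + (1−p*)·16.5467]/1.11 = 67.5646. B = V − Δ·S = -99.4354.
Self-financing check: at every node Δ·S+B equals the discounted successor values.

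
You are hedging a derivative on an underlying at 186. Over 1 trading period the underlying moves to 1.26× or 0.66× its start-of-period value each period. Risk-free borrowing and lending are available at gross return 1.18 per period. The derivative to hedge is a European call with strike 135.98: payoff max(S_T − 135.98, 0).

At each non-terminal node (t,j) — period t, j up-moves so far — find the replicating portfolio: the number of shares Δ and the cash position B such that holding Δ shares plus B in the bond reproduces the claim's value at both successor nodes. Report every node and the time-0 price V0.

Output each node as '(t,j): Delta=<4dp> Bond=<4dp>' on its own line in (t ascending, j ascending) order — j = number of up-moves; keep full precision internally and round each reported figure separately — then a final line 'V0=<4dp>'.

Under the risk-neutral measure, an up-move has probability p* = (R−d)/(u−d) = 0.8667 and values discount at R = 1.18.
Payoff layer (t=1): V(1,0)=0.0000, V(1,1)=98.3800
(0,0): S=186.0000. Δ = (V_up−V_dn)/(S_up−S_dn) = (98.3800−0.0000)/(234.3600−122.7600) = 0.8815. V = [p*·98.3800 + (1−p*)·0.0000]/1.18 = 72.2565. B = V − Δ·S = -91.7102.
Self-financing check: at every node Δ·S+B equals the discounted successor values.

(0,0): Delta=0.8815 Bond=-91.7102
V0=72.2565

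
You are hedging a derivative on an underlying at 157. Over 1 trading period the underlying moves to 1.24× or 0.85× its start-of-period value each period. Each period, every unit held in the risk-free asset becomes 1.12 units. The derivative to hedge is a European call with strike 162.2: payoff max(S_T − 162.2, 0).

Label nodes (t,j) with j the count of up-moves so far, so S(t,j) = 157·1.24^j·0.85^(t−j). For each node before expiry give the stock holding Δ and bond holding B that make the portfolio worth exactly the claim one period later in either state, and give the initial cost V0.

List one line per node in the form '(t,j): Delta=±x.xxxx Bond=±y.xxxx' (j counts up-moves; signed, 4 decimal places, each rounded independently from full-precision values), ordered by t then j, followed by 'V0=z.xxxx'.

Since d<R<u, set p* = (R−d)/(u−d) = 0.6923; price each node as the discounted p*-expectation of its children.
At expiry t=1: V(1,0)=0.0000, V(1,1)=32.4800
  t=0,j=0: stock 157.0000 → up 194.6800 (V=32.4800), down 133.4500 (V=0.0000). Price 20.0769; hedge Δ=0.5305, bond B=-63.2051.
Each (Δ,B) replicates both successor values, so the strategy is self-financing and V0 is arbitrage-free.

(0,0): Delta=0.5305 Bond=-63.2051
V0=20.0769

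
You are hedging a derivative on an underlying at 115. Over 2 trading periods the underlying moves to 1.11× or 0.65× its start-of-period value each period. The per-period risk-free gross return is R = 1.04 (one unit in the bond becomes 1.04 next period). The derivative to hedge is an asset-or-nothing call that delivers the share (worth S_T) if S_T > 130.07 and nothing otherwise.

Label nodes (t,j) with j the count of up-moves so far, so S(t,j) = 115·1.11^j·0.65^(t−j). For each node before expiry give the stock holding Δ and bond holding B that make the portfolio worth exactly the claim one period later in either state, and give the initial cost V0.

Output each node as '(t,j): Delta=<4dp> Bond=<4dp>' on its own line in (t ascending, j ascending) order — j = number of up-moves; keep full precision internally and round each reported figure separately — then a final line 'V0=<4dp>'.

(0,0): Delta=2.1835 Bond=-156.9421
(1,0): Delta=0.0000 Bond=0.0000
(1,1): Delta=2.4130 Bond=-192.5156
V0=94.1653

The replicating-portfolio and risk-neutral prices coincide; use p* = (1.04−0.65)/(1.11−0.65) = 0.8478 for the latter.
Terminal payoffs: V(2,0)=0.0000, V(2,1)=0.0000, V(2,2)=141.6915
  t=1,j=0: stock 74.7500 → up 82.9725 (V=0.0000), down 48.5875 (V=0.0000). Price 0.0000; hedge Δ=0.0000, bond B=0.0000.
  t=1,j=1: stock 127.6500 → up 141.6915 (V=141.6915), down 82.9725 (V=0.0000). Price 115.5094; hedge Δ=2.4130, bond B=-192.5156.
  t=0,j=0: stock 115.0000 → up 127.6500 (V=115.5094), down 74.7500 (V=0.0000). Price 94.1653; hedge Δ=2.1835, bond B=-156.9421.
Self-financing check: at every node Δ·S+B equals the discounted successor values.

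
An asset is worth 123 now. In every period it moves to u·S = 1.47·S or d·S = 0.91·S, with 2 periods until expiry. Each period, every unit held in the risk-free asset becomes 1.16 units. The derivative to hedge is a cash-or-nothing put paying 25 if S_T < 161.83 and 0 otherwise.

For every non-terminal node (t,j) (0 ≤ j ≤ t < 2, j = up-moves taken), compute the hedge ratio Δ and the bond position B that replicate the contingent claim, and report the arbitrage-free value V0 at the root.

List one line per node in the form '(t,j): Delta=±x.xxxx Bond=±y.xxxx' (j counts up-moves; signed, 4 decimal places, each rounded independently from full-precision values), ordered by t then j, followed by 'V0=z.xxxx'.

No-arbitrage ⇒ martingale measure with p* = (R−d)/(u−d) = 0.4464.
Terminal payoffs: V(2,0)=25.0000, V(2,1)=0.0000, V(2,2)=0.0000
  t=1,j=0: stock 111.9300 → up 164.5371 (V=0.0000), down 101.8563 (V=25.0000). Price 11.9304; hedge Δ=-0.3988, bond B=56.5733.
  t=1,j=1: stock 180.8100 → up 265.7907 (V=0.0000), down 164.5371 (V=0.0000). Price 0.0000; hedge Δ=0.0000, bond B=0.0000.
  t=0,j=0: stock 123.0000 → up 180.8100 (V=0.0000), down 111.9300 (V=11.9304). Price 5.6934; hedge Δ=-0.1732, bond B=26.9977.
The time-0 hedge costs 5.6934, which is the no-arbitrage price.

(0,0): Delta=-0.1732 Bond=26.9977
(1,0): Delta=-0.3988 Bond=56.5733
(1,1): Delta=0.0000 Bond=0.0000
V0=5.6934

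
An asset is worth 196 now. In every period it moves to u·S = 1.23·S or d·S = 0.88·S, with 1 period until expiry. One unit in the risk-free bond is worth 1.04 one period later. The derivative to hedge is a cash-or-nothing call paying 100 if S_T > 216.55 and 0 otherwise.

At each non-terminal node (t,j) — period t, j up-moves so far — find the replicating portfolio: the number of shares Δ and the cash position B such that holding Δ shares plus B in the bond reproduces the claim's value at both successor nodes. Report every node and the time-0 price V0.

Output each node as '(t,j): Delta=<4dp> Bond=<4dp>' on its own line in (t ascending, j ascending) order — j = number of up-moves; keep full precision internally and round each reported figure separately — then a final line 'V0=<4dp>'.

Since d<R<u, set p* = (R−d)/(u−d) = 0.4571; price each node as the discounted p*-expectation of its children.
Terminal payoffs: V(1,0)=0.0000, V(1,1)=100.0000
(0,0): S=196.0000. Δ = (V_up−V_dn)/(S_up−S_dn) = (100.0000−0.0000)/(241.0800−172.4800) = 1.4577. V = [p*·100.0000 + (1−p*)·0.0000]/1.04 = 43.9560. B = V − Δ·S = -241.7582.
Check: Δ(0,0)·S0 + B(0,0) = 43.9560 = V0.

(0,0): Delta=1.4577 Bond=-241.7582
V0=43.9560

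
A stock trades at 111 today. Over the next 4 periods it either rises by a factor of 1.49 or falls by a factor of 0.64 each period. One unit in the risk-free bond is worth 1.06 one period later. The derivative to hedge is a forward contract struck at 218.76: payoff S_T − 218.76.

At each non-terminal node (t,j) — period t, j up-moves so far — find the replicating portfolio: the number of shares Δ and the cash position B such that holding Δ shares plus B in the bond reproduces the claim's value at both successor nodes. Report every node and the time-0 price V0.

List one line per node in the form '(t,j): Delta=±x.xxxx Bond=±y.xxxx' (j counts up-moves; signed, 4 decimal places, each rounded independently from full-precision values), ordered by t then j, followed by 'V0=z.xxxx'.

Under the risk-neutral measure, an up-move has probability p* = (R−d)/(u−d) = 0.4941 and values discount at R = 1.06.
At expiry t=4: V(4,0)=-200.1373, V(4,1)=-175.4040, V(4,2)=-117.8218, V(4,3)=16.2367, V(4,4)=328.3417
Node (3,0) S=29.0980: V=(p*·-175.4040+(1−p*)·-200.1373)/1.06=-177.2794; Δ=(-175.4040−-200.1373)/(43.3560−18.6227)=1.0000; B=V−Δ·S=-206.3774
Node (3,1) S=67.7437: V=(p*·-117.8218+(1−p*)·-175.4040)/1.06=-138.6336; Δ=(-117.8218−-175.4040)/(100.9382−43.3560)=1.0000; B=V−Δ·S=-206.3774
Node (3,2) S=157.7159: V=(p*·16.2367+(1−p*)·-117.8218)/1.06=-48.6615; Δ=(16.2367−-117.8218)/(234.9967−100.9382)=1.0000; B=V−Δ·S=-206.3774
Node (3,3) S=367.1823: V=(p*·328.3417+(1−p*)·16.2367)/1.06=160.8050; Δ=(328.3417−16.2367)/(547.1017−234.9967)=1.0000; B=V−Δ·S=-206.3774
Node (2,0) S=45.4656: V=(p*·-138.6336+(1−p*)·-177.2794)/1.06=-149.2300; Δ=(-138.6336−-177.2794)/(67.7437−29.0980)=1.0000; B=V−Δ·S=-194.6956
Node (2,1) S=105.8496: V=(p*·-48.6615+(1−p*)·-138.6336)/1.06=-88.8460; Δ=(-48.6615−-138.6336)/(157.7159−67.7437)=1.0000; B=V−Δ·S=-194.6956
Node (2,2) S=246.4311: V=(p*·160.8050+(1−p*)·-48.6615)/1.06=51.7355; Δ=(160.8050−-48.6615)/(367.1823−157.7159)=1.0000; B=V−Δ·S=-194.6956
Node (1,0) S=71.0400: V=(p*·-88.8460+(1−p*)·-149.2300)/1.06=-112.6351; Δ=(-88.8460−-149.2300)/(105.8496−45.4656)=1.0000; B=V−Δ·S=-183.6751
Node (1,1) S=165.3900: V=(p*·51.7355+(1−p*)·-88.8460)/1.06=-18.2851; Δ=(51.7355−-88.8460)/(246.4311−105.8496)=1.0000; B=V−Δ·S=-183.6751
Node (0,0) S=111.0000: V=(p*·-18.2851+(1−p*)·-112.6351)/1.06=-62.2784; Δ=(-18.2851−-112.6351)/(165.3900−71.0400)=1.0000; B=V−Δ·S=-173.2784
Root portfolio cost Δ·111+B reproduces V0=-62.2784.

(0,0): Delta=1.0000 Bond=-173.2784
(1,0): Delta=1.0000 Bond=-183.6751
(1,1): Delta=1.0000 Bond=-183.6751
(2,0): Delta=1.0000 Bond=-194.6956
(2,1): Delta=1.0000 Bond=-194.6956
(2,2): Delta=1.0000 Bond=-194.6956
(3,0): Delta=1.0000 Bond=-206.3774
(3,1): Delta=1.0000 Bond=-206.3774
(3,2): Delta=1.0000 Bond=-206.3774
(3,3): Delta=1.0000 Bond=-206.3774
V0=-62.2784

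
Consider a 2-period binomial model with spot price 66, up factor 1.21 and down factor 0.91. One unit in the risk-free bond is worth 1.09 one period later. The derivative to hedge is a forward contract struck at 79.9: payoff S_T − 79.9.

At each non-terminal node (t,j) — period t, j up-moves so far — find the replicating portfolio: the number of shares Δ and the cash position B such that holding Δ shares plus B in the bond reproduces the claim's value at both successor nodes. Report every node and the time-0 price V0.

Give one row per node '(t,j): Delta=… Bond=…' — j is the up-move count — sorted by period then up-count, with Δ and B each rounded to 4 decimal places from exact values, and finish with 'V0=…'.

(0,0): Delta=1.0000 Bond=-67.2502
(1,0): Delta=1.0000 Bond=-73.3028
(1,1): Delta=1.0000 Bond=-73.3028
V0=-1.2502

Risk-neutral probability p* = (R−d)/(u−d) = (1.09−0.91)/(1.21−0.91) = 0.6000.
At expiry t=2: V(2,0)=-25.2454, V(2,1)=-7.2274, V(2,2)=16.7306
Node (1,0) S=60.0600: V=(p*·-7.2274+(1−p*)·-25.2454)/1.09=-13.2428; Δ=(-7.2274−-25.2454)/(72.6726−54.6546)=1.0000; B=V−Δ·S=-73.3028
Node (1,1) S=79.8600: V=(p*·16.7306+(1−p*)·-7.2274)/1.09=6.5572; Δ=(16.7306−-7.2274)/(96.6306−72.6726)=1.0000; B=V−Δ·S=-73.3028
Node (0,0) S=66.0000: V=(p*·6.5572+(1−p*)·-13.2428)/1.09=-1.2502; Δ=(6.5572−-13.2428)/(79.8600−60.0600)=1.0000; B=V−Δ·S=-67.2502
Root portfolio cost Δ·66+B reproduces V0=-1.2502.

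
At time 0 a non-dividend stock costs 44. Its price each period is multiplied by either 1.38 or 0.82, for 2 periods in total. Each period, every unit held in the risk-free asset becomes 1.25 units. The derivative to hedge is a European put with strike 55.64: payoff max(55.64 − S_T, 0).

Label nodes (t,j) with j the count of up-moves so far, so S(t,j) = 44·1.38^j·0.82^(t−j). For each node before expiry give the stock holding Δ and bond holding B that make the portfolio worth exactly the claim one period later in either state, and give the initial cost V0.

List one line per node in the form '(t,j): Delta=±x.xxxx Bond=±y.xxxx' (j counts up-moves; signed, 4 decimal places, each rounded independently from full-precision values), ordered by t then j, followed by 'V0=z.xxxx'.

(0,0): Delta=-0.2981 Bond=15.3505
(1,0): Delta=-1.0000 Bond=44.5120
(1,1): Delta=-0.1720 Bond=11.5321
V0=2.2333

No-arbitrage ⇒ martingale measure with p* = (R−d)/(u−d) = 0.7679.
Terminal values V(2,·): V(2,0)=26.0544, V(2,1)=5.8496, V(2,2)=0.0000
  t=1,j=0: stock 36.0800 → up 49.7904 (V=5.8496), down 29.5856 (V=26.0544). Price 8.4320; hedge Δ=-1.0000, bond B=44.5120.
  t=1,j=1: stock 60.7200 → up 83.7936 (V=0.0000), down 49.7904 (V=5.8496). Price 1.0864; hedge Δ=-0.1720, bond B=11.5321.
  t=0,j=0: stock 44.0000 → up 60.7200 (V=1.0864), down 36.0800 (V=8.4320). Price 2.2333; hedge Δ=-0.2981, bond B=15.3505.
Root portfolio cost Δ·44+B reproduces V0=2.2333.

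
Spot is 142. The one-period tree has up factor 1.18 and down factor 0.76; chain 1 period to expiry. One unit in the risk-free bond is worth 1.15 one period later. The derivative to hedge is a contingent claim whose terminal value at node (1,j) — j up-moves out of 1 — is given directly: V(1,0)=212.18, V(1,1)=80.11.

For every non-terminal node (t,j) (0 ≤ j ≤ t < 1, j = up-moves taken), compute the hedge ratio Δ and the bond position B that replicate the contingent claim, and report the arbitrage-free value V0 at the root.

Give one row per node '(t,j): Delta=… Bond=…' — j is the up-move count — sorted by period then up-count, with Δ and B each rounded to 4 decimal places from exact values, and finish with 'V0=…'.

(0,0): Delta=-2.2145 Bond=392.3164
V0=77.8640

Under the risk-neutral measure, an up-move has probability p* = (R−d)/(u−d) = 0.9286 and values discount at R = 1.15.
Terminal payoffs: V(1,0)=212.1800, V(1,1)=80.1100
(0,0): S=142.0000. Δ = (V_up−V_dn)/(S_up−S_dn) = (80.1100−212.1800)/(167.5600−107.9200) = -2.2145. V = [p*·80.1100 + (1−p*)·212.1800]/1.15 = 77.8640. B = V − Δ·S = 392.3164.
Self-financing check: at every node Δ·S+B equals the discounted successor values.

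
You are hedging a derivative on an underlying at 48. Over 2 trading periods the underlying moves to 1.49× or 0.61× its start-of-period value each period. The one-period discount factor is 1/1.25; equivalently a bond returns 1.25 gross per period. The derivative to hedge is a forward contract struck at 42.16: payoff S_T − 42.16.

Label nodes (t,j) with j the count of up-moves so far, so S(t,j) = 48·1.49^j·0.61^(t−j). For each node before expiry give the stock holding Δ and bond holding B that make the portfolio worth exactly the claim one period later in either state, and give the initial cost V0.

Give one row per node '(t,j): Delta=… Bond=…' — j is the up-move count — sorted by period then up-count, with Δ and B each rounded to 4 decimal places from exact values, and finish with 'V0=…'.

Under the risk-neutral measure, an up-move has probability p* = (R−d)/(u−d) = 0.7273 and values discount at R = 1.25.
Payoff layer (t=2): V(2,0)=-24.2992, V(2,1)=1.4672, V(2,2)=64.4048
(1,0): S=29.2800. Δ = (V_up−V_dn)/(S_up−S_dn) = (1.4672−-24.2992)/(43.6272−17.8608) = 1.0000. V = [p*·1.4672 + (1−p*)·-24.2992]/1.25 = -4.4480. B = V − Δ·S = -33.7280.
(1,1): S=71.5200. Δ = (V_up−V_dn)/(S_up−S_dn) = (64.4048−1.4672)/(106.5648−43.6272) = 1.0000. V = [p*·64.4048 + (1−p*)·1.4672]/1.25 = 37.7920. B = V − Δ·S = -33.7280.
(0,0): S=48.0000. Δ = (V_up−V_dn)/(S_up−S_dn) = (37.7920−-4.4480)/(71.5200−29.2800) = 1.0000. V = [p*·37.7920 + (1−p*)·-4.4480]/1.25 = 21.0176. B = V − Δ·S = -26.9824.
Each (Δ,B) replicates both successor values, so the strategy is self-financing and V0 is arbitrage-free.

(0,0): Delta=1.0000 Bond=-26.9824
(1,0): Delta=1.0000 Bond=-33.7280
(1,1): Delta=1.0000 Bond=-33.7280
V0=21.0176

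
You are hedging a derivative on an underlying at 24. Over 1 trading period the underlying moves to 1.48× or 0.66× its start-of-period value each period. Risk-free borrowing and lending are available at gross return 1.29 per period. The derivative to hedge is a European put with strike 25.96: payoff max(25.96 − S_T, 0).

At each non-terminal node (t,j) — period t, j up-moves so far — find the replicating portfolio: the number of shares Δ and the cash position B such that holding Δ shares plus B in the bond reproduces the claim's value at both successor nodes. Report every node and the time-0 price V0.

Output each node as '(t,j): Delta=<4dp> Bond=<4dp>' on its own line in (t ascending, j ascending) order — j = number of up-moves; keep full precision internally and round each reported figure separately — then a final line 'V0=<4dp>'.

(0,0): Delta=-0.5142 Bond=14.1592
V0=1.8177

Risk-neutral probability p* = (R−d)/(u−d) = (1.29−0.66)/(1.48−0.66) = 0.7683.
At expiry t=1: V(1,0)=10.1200, V(1,1)=0.0000
Node (0,0) S=24.0000: V=(p*·0.0000+(1−p*)·10.1200)/1.29=1.8177; Δ=(0.0000−10.1200)/(35.5200−15.8400)=-0.5142; B=V−Δ·S=14.1592
Check: Δ(0,0)·S0 + B(0,0) = 1.8177 = V0.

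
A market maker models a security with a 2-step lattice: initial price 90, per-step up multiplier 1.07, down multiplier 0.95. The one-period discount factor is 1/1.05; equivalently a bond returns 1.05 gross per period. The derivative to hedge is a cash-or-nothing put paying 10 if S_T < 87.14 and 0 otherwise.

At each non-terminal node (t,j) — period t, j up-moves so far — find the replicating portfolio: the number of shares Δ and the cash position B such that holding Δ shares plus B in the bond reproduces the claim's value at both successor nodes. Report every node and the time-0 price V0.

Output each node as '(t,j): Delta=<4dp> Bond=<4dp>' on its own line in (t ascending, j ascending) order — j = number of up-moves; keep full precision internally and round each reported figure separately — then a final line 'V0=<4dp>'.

(0,0): Delta=-0.1470 Bond=13.4795
(1,0): Delta=-0.9747 Bond=84.9206
(1,1): Delta=0.0000 Bond=0.0000
V0=0.2520

No-arbitrage ⇒ martingale measure with p* = (R−d)/(u−d) = 0.8333.
At expiry t=2: V(2,0)=10.0000, V(2,1)=0.0000, V(2,2)=0.0000
Node (1,0) S=85.5000: V=(p*·0.0000+(1−p*)·10.0000)/1.05=1.5873; Δ=(0.0000−10.0000)/(91.4850−81.2250)=-0.9747; B=V−Δ·S=84.9206
Node (1,1) S=96.3000: V=(p*·0.0000+(1−p*)·0.0000)/1.05=0.0000; Δ=(0.0000−0.0000)/(103.0410−91.4850)=0.0000; B=V−Δ·S=0.0000
Node (0,0) S=90.0000: V=(p*·0.0000+(1−p*)·1.5873)/1.05=0.2520; Δ=(0.0000−1.5873)/(96.3000−85.5000)=-0.1470; B=V−Δ·S=13.4795
Each (Δ,B) replicates both successor values, so the strategy is self-financing and V0 is arbitrage-free.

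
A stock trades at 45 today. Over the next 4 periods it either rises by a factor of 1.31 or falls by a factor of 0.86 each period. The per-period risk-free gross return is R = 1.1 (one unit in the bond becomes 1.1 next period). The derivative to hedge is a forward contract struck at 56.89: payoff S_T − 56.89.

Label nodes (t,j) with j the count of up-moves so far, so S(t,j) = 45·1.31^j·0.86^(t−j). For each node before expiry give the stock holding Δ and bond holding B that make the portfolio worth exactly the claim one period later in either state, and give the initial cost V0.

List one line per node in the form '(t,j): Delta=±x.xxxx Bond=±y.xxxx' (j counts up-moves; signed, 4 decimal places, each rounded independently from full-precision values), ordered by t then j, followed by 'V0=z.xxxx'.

No-arbitrage ⇒ martingale measure with p* = (R−d)/(u−d) = 0.5333.
Terminal values V(4,·): V(4,0)=-32.2746, V(4,1)=-19.3945, V(4,2)=0.2252, V(4,3)=30.1111, V(4,4)=75.6350
Node (3,0) S=28.6225: V=(p*·-19.3945+(1−p*)·-32.2746)/1.1=-23.0957; Δ=(-19.3945−-32.2746)/(37.4955−24.6154)=1.0000; B=V−Δ·S=-51.7182
Node (3,1) S=43.5994: V=(p*·0.2252+(1−p*)·-19.3945)/1.1=-8.1188; Δ=(0.2252−-19.3945)/(57.1152−37.4955)=1.0000; B=V−Δ·S=-51.7182
Node (3,2) S=66.4131: V=(p*·30.1111+(1−p*)·0.2252)/1.1=14.6949; Δ=(30.1111−0.2252)/(87.0011−57.1152)=1.0000; B=V−Δ·S=-51.7182
Node (3,3) S=101.1641: V=(p*·75.6350+(1−p*)·30.1111)/1.1=49.4459; Δ=(75.6350−30.1111)/(132.5250−87.0011)=1.0000; B=V−Δ·S=-51.7182
Node (2,0) S=33.2820: V=(p*·-8.1188+(1−p*)·-23.0957)/1.1=-13.7345; Δ=(-8.1188−-23.0957)/(43.5994−28.6225)=1.0000; B=V−Δ·S=-47.0165
Node (2,1) S=50.6970: V=(p*·14.6949+(1−p*)·-8.1188)/1.1=3.6805; Δ=(14.6949−-8.1188)/(66.4131−43.5994)=1.0000; B=V−Δ·S=-47.0165
Node (2,2) S=77.2245: V=(p*·49.4459+(1−p*)·14.6949)/1.1=30.2080; Δ=(49.4459−14.6949)/(101.1641−66.4131)=1.0000; B=V−Δ·S=-47.0165
Node (1,0) S=38.7000: V=(p*·3.6805+(1−p*)·-13.7345)/1.1=-4.0423; Δ=(3.6805−-13.7345)/(50.6970−33.2820)=1.0000; B=V−Δ·S=-42.7423
Node (1,1) S=58.9500: V=(p*·30.2080+(1−p*)·3.6805)/1.1=16.2077; Δ=(30.2080−3.6805)/(77.2245−50.6970)=1.0000; B=V−Δ·S=-42.7423
Node (0,0) S=45.0000: V=(p*·16.2077+(1−p*)·-4.0423)/1.1=6.1434; Δ=(16.2077−-4.0423)/(58.9500−38.7000)=1.0000; B=V−Δ·S=-38.8566
Root portfolio cost Δ·45+B reproduces V0=6.1434.

(0,0): Delta=1.0000 Bond=-38.8566
(1,0): Delta=1.0000 Bond=-42.7423
(1,1): Delta=1.0000 Bond=-42.7423
(2,0): Delta=1.0000 Bond=-47.0165
(2,1): Delta=1.0000 Bond=-47.0165
(2,2): Delta=1.0000 Bond=-47.0165
(3,0): Delta=1.0000 Bond=-51.7182
(3,1): Delta=1.0000 Bond=-51.7182
(3,2): Delta=1.0000 Bond=-51.7182
(3,3): Delta=1.0000 Bond=-51.7182
V0=6.1434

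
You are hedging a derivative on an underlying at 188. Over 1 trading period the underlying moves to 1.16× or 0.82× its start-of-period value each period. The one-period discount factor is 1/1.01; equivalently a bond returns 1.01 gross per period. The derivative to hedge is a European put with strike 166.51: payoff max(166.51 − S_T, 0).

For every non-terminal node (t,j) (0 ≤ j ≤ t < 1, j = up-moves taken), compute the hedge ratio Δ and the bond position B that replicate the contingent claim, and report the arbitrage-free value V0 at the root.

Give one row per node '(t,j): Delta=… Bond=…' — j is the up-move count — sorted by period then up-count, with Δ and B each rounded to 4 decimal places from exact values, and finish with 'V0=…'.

No-arbitrage ⇒ martingale measure with p* = (R−d)/(u−d) = 0.5588.
Terminal values V(1,·): V(1,0)=12.3500, V(1,1)=0.0000
Node (0,0) S=188.0000: V=(p*·0.0000+(1−p*)·12.3500)/1.01=5.3946; Δ=(0.0000−12.3500)/(218.0800−154.1600)=-0.1932; B=V−Δ·S=41.7181
Check: Δ(0,0)·S0 + B(0,0) = 5.3946 = V0.

(0,0): Delta=-0.1932 Bond=41.7181
V0=5.3946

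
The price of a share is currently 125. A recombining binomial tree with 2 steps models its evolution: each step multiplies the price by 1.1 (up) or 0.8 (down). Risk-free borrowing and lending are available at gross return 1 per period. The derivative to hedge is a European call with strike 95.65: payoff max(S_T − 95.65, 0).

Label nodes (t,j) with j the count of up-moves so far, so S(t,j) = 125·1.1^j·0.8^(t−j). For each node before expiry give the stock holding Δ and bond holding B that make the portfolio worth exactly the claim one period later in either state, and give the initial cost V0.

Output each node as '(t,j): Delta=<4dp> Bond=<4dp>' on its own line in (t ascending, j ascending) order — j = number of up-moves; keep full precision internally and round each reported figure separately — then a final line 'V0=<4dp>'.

Since d<R<u, set p* = (R−d)/(u−d) = 0.6667; price each node as the discounted p*-expectation of its children.
Terminal values V(2,·): V(2,0)=0.0000, V(2,1)=14.3500, V(2,2)=55.6000
Node (1,0) S=100.0000: V=(p*·14.3500+(1−p*)·0.0000)/1=9.5667; Δ=(14.3500−0.0000)/(110.0000−80.0000)=0.4783; B=V−Δ·S=-38.2667
Node (1,1) S=137.5000: V=(p*·55.6000+(1−p*)·14.3500)/1=41.8500; Δ=(55.6000−14.3500)/(151.2500−110.0000)=1.0000; B=V−Δ·S=-95.6500
Node (0,0) S=125.0000: V=(p*·41.8500+(1−p*)·9.5667)/1=31.0889; Δ=(41.8500−9.5667)/(137.5000−100.0000)=0.8609; B=V−Δ·S=-76.5222
Each (Δ,B) replicates both successor values, so the strategy is self-financing and V0 is arbitrage-free.

(0,0): Delta=0.8609 Bond=-76.5222
(1,0): Delta=0.4783 Bond=-38.2667
(1,1): Delta=1.0000 Bond=-95.6500
V0=31.0889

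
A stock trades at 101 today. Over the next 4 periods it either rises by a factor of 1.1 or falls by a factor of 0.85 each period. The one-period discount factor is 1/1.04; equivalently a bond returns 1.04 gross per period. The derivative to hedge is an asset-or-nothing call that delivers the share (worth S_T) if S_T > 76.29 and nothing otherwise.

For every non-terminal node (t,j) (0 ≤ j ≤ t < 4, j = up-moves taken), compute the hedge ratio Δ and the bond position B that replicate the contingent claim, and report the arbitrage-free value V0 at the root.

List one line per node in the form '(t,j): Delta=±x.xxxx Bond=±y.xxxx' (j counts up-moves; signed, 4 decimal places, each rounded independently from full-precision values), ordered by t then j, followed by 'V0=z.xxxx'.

Risk-neutral probability p* = (R−d)/(u−d) = (1.04−0.85)/(1.1−0.85) = 0.7600.
At expiry t=4: V(4,0)=0.0000, V(4,1)=0.0000, V(4,2)=88.2967, V(4,3)=114.2664, V(4,4)=147.8741
Node (3,0) S=62.0266: V=(p*·0.0000+(1−p*)·0.0000)/1.04=0.0000; Δ=(0.0000−0.0000)/(68.2293−52.7226)=0.0000; B=V−Δ·S=0.0000
Node (3,1) S=80.2698: V=(p*·88.2967+(1−p*)·0.0000)/1.04=64.5245; Δ=(88.2967−0.0000)/(88.2967−68.2293)=4.4000; B=V−Δ·S=-288.6624
Node (3,2) S=103.8785: V=(p*·114.2664+(1−p*)·88.2967)/1.04=103.8785; Δ=(114.2664−88.2967)/(114.2664−88.2967)=1.0000; B=V−Δ·S=0.0000
Node (3,3) S=134.4310: V=(p*·147.8741+(1−p*)·114.2664)/1.04=134.4310; Δ=(147.8741−114.2664)/(147.8741−114.2664)=1.0000; B=V−Δ·S=0.0000
Node (2,0) S=72.9725: V=(p*·64.5245+(1−p*)·0.0000)/1.04=47.1525; Δ=(64.5245−0.0000)/(80.2698−62.0266)=3.5369; B=V−Δ·S=-210.9456
Node (2,1) S=94.4350: V=(p*·103.8785+(1−p*)·64.5245)/1.04=90.8015; Δ=(103.8785−64.5245)/(103.8785−80.2698)=1.6669; B=V−Δ·S=-66.6144
Node (2,2) S=122.2100: V=(p*·134.4310+(1−p*)·103.8785)/1.04=122.2100; Δ=(134.4310−103.8785)/(134.4310−103.8785)=1.0000; B=V−Δ·S=0.0000
Node (1,0) S=85.8500: V=(p*·90.8015+(1−p*)·47.1525)/1.04=77.2363; Δ=(90.8015−47.1525)/(94.4350−72.9725)=2.0337; B=V−Δ·S=-97.3595
Node (1,1) S=111.1000: V=(p*·122.2100+(1−p*)·90.8015)/1.04=110.2615; Δ=(122.2100−90.8015)/(122.2100−94.4350)=1.1308; B=V−Δ·S=-15.3726
Node (0,0) S=101.0000: V=(p*·110.2615+(1−p*)·77.2363)/1.04=98.3995; Δ=(110.2615−77.2363)/(111.1000−85.8500)=1.3079; B=V−Δ·S=-33.7014
Each (Δ,B) replicates both successor values, so the strategy is self-financing and V0 is arbitrage-free.

(0,0): Delta=1.3079 Bond=-33.7014
(1,0): Delta=2.0337 Bond=-97.3595
(1,1): Delta=1.1308 Bond=-15.3726
(2,0): Delta=3.5369 Bond=-210.9456
(2,1): Delta=1.6669 Bond=-66.6144
(2,2): Delta=1.0000 Bond=0.0000
(3,0): Delta=0.0000 Bond=0.0000
(3,1): Delta=4.4000 Bond=-288.6624
(3,2): Delta=1.0000 Bond=0.0000
(3,3): Delta=1.0000 Bond=0.0000
V0=98.3995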